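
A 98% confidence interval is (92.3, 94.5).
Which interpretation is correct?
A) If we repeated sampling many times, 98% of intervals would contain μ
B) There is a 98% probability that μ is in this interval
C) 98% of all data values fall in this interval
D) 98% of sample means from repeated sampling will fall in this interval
A

A) Correct — this is the frequentist long-run coverage interpretation.
B) Wrong — μ is fixed; the randomness lives in the interval, not in μ.
C) Wrong — a CI is about the parameter μ, not individual data values.
D) Wrong — coverage applies to intervals containing μ, not to future x̄ values.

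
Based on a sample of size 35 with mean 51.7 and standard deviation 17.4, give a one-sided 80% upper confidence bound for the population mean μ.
μ ≤ 54.21

Upper bound (one-sided):
t* = 0.852 (one-sided for 80%)
Upper bound = x̄ + t* · s/√n = 51.7 + 0.852 · 17.4/√35 = 54.21

We are 80% confident that μ ≤ 54.21.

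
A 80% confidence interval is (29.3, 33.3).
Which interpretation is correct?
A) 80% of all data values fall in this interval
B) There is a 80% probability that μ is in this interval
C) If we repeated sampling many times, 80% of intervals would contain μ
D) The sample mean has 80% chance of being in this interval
C

A) Wrong — a CI is about the parameter μ, not individual data values.
B) Wrong — μ is fixed; the randomness lives in the interval, not in μ.
C) Correct — this is the frequentist long-run coverage interpretation.
D) Wrong — x̄ is observed and sits in the interval by construction.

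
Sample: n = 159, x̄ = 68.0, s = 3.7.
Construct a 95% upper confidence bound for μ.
μ ≤ 68.49

Upper bound (one-sided):
t* = 1.655 (one-sided for 95%)
Upper bound = x̄ + t* · s/√n = 68.0 + 1.655 · 3.7/√159 = 68.49

We are 95% confident that μ ≤ 68.49.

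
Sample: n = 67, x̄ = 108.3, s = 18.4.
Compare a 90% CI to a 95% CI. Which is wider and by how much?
95% CI is wider by 1.48

df = 66
90% CI: t* = 1.668, (104.55, 112.05), width = 2 · t* · s/√n = 7.50
95% CI: t* = 1.997, (103.81, 112.79), width = 2 · t* · s/√n = 8.98

The 95% CI is wider by 8.98 - 7.50 = 1.48.
Higher confidence requires a wider interval.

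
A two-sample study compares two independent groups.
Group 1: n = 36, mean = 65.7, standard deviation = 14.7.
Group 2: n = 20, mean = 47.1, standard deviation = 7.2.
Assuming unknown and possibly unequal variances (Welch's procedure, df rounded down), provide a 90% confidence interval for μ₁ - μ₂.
(13.69, 23.51)

Difference: x̄₁ - x̄₂ = 18.60
SE = √(s₁²/n₁ + s₂²/n₂) = √(14.7²/36 + 7.2²/20) = 2.9316
df = 53.41 → 53 (Welch–Satterthwaite, rounded down)
t* = 1.674

CI: 18.60 ± 1.674 · 2.9316 = 18.60 ± 4.91 = (13.69, 23.51)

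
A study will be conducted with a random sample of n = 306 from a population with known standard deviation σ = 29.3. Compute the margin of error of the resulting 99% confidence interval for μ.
Margin of error = 4.31

Margin of error = z* · σ/√n
= 2.576 · 29.3/√306
= 2.576 · 29.3/17.4929
= 4.31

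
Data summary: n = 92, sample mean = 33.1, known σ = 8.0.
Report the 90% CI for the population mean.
(31.73, 34.47)

z-interval (σ known):
z* = 1.645 for 90% confidence

Margin of error = z* · σ/√n = 1.645 · 8.0/√92 = 1.37

CI: (33.1 - 1.37, 33.1 + 1.37) = (31.73, 34.47)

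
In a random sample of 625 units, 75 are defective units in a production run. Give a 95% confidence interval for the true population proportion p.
(0.095, 0.145)

Proportion CI:
p̂ = 75/625 = 0.12000
SE = √(p̂(1-p̂)/n) = √(0.12000 · 0.88000 / 625) = 0.01300

z* = 1.960
Margin = z* · SE = 1.960 · 0.01300 = 0.0255

CI: 0.12000 ± 0.0255 = (0.095, 0.145)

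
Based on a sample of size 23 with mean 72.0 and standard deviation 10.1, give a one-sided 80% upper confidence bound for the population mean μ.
μ ≤ 73.81

Upper bound (one-sided):
t* = 0.858 (one-sided for 80%)
Upper bound = x̄ + t* · s/√n = 72.0 + 0.858 · 10.1/√23 = 73.81

We are 80% confident that μ ≤ 73.81.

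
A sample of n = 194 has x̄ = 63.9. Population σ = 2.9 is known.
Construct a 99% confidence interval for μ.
(63.36, 64.44)

z-interval (σ known):
z* = 2.576 for 99% confidence

Margin of error = z* · σ/√n = 2.576 · 2.9/√194 = 0.54

CI: (63.9 - 0.54, 63.9 + 0.54) = (63.36, 64.44)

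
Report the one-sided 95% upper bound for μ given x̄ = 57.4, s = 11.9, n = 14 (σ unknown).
μ ≤ 63.03

Upper bound (one-sided):
t* = 1.771 (one-sided for 95%)
Upper bound = x̄ + t* · s/√n = 57.4 + 1.771 · 11.9/√14 = 63.03

We are 95% confident that μ ≤ 63.03.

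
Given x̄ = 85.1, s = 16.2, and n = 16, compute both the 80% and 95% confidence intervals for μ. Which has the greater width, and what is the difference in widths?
95% CI is wider by 6.40

df = 15
80% CI: t* = 1.341, (79.67, 90.53), width = 2 · t* · s/√n = 10.86
95% CI: t* = 2.131, (76.47, 93.73), width = 2 · t* · s/√n = 17.26

The 95% CI is wider by 17.26 - 10.86 = 6.40.
Higher confidence requires a wider interval.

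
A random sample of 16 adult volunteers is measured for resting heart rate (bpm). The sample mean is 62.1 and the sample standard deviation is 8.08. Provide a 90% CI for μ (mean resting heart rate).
(58.56, 65.64)

t-interval (σ unknown):
df = n - 1 = 15
t* = 1.753 for 90% confidence

Margin of error = t* · s/√n = 1.753 · 8.08/√16 = 3.54

CI: (58.56, 65.64)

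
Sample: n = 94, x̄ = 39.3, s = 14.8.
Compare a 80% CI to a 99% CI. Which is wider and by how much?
99% CI is wider by 4.09

df = 93
80% CI: t* = 1.291, (37.33, 41.27), width = 2 · t* · s/√n = 3.94
99% CI: t* = 2.630, (35.29, 43.31), width = 2 · t* · s/√n = 8.03

The 99% CI is wider by 8.03 - 3.94 = 4.09.
Higher confidence requires a wider interval.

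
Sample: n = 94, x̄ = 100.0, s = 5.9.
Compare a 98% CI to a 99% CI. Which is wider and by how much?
99% CI is wider by 0.32

df = 93
98% CI: t* = 2.367, (98.56, 101.44), width = 2 · t* · s/√n = 2.88
99% CI: t* = 2.630, (98.40, 101.60), width = 2 · t* · s/√n = 3.20

The 99% CI is wider by 3.20 - 2.88 = 0.32.
Higher confidence requires a wider interval.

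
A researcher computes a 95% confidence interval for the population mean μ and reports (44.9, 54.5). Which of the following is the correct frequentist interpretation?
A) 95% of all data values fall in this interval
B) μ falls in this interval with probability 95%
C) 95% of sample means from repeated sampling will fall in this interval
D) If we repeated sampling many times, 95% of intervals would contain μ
D

A) Wrong — a CI is about the parameter μ, not individual data values.
B) Wrong — μ is fixed; the randomness lives in the interval, not in μ.
C) Wrong — coverage applies to intervals containing μ, not to future x̄ values.
D) Correct — this is the frequentist long-run coverage interpretation.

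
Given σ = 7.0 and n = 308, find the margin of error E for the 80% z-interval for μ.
Margin of error = 0.51

Margin of error = z* · σ/√n
= 1.282 · 7.0/√308
= 1.282 · 7.0/17.5499
= 0.51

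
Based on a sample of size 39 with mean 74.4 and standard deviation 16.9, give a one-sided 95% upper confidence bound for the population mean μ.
μ ≤ 78.96

Upper bound (one-sided):
t* = 1.686 (one-sided for 95%)
Upper bound = x̄ + t* · s/√n = 74.4 + 1.686 · 16.9/√39 = 78.96

We are 95% confident that μ ≤ 78.96.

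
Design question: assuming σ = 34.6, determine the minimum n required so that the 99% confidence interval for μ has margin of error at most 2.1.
n ≥ 1802

For margin E ≤ 2.1:
n ≥ (z* · σ / E)²
n ≥ (2.576 · 34.6 / 2.1)²
n ≥ 1801.38

Minimum n = 1802 (rounding up)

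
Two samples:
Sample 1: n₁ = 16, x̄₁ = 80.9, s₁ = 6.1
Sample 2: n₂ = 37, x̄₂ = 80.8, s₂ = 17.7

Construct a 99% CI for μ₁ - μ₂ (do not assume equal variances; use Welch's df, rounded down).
(-8.70, 8.90)

Difference: x̄₁ - x̄₂ = 0.10
SE = √(s₁²/n₁ + s₂²/n₂) = √(6.1²/16 + 17.7²/37) = 3.2853
df = 49.52 → 49 (Welch–Satterthwaite, rounded down)
t* = 2.680

CI: 0.10 ± 2.680 · 3.2853 = 0.10 ± 8.80 = (-8.70, 8.90)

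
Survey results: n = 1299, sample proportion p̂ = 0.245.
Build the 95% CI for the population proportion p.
(0.222, 0.268)

Proportion CI:
SE = √(p̂(1-p̂)/n) = √(0.245 · 0.755 / 1299) = 0.01193

z* = 1.960
Margin = z* · SE = 1.960 · 0.01193 = 0.0234

CI: 0.245 ± 0.0234 = (0.222, 0.268)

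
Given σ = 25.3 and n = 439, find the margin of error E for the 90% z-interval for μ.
Margin of error = 1.99

Margin of error = z* · σ/√n
= 1.645 · 25.3/√439
= 1.645 · 25.3/20.9523
= 1.99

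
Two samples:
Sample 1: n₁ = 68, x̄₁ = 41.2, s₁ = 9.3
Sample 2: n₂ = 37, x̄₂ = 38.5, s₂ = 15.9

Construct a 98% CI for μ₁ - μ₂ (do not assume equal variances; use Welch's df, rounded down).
(-4.15, 9.55)

Difference: x̄₁ - x̄₂ = 2.70
SE = √(s₁²/n₁ + s₂²/n₂) = √(9.3²/68 + 15.9²/37) = 2.8469
df = 49.72 → 49 (Welch–Satterthwaite, rounded down)
t* = 2.405

CI: 2.70 ± 2.405 · 2.8469 = 2.70 ± 6.85 = (-4.15, 9.55)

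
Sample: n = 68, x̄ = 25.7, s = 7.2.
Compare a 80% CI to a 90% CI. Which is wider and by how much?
90% CI is wider by 0.65

df = 67
80% CI: t* = 1.294, (24.57, 26.83), width = 2 · t* · s/√n = 2.26
90% CI: t* = 1.668, (24.24, 27.16), width = 2 · t* · s/√n = 2.91

The 90% CI is wider by 2.91 - 2.26 = 0.65.
Higher confidence requires a wider interval.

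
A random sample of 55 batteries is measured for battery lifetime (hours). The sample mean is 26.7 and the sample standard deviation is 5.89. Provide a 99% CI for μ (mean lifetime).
(24.58, 28.82)

t-interval (σ unknown):
df = n - 1 = 54
t* = 2.670 for 99% confidence

Margin of error = t* · s/√n = 2.670 · 5.89/√55 = 2.12

CI: (24.58, 28.82)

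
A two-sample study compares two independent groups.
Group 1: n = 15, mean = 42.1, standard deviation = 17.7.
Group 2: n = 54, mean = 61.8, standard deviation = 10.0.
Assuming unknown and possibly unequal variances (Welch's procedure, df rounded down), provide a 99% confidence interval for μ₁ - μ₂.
(-33.63, -5.77)

Difference: x̄₁ - x̄₂ = -19.70
SE = √(s₁²/n₁ + s₂²/n₂) = √(17.7²/15 + 10.0²/54) = 4.7684
df = 16.56 → 16 (Welch–Satterthwaite, rounded down)
t* = 2.921

CI: -19.70 ± 2.921 · 4.7684 = -19.70 ± 13.93 = (-33.63, -5.77)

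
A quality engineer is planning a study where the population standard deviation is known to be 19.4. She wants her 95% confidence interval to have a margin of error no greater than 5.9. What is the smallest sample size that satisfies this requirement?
n ≥ 42

For margin E ≤ 5.9:
n ≥ (z* · σ / E)²
n ≥ (1.960 · 19.4 / 5.9)²
n ≥ 41.53

Minimum n = 42 (rounding up)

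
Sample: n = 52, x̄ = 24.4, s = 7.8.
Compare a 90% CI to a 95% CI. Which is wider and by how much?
95% CI is wider by 0.72

df = 51
90% CI: t* = 1.675, (22.59, 26.21), width = 2 · t* · s/√n = 3.62
95% CI: t* = 2.008, (22.23, 26.57), width = 2 · t* · s/√n = 4.34

The 95% CI is wider by 4.34 - 3.62 = 0.72.
Higher confidence requires a wider interval.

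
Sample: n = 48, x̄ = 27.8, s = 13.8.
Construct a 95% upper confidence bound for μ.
μ ≤ 31.14

Upper bound (one-sided):
t* = 1.678 (one-sided for 95%)
Upper bound = x̄ + t* · s/√n = 27.8 + 1.678 · 13.8/√48 = 31.14

We are 95% confident that μ ≤ 31.14.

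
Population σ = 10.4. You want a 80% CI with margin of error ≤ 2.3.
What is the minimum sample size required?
n ≥ 34

For margin E ≤ 2.3:
n ≥ (z* · σ / E)²
n ≥ (1.282 · 10.4 / 2.3)²
n ≥ 33.60

Minimum n = 34 (rounding up)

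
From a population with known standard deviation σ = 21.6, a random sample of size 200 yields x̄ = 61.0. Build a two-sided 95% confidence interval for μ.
(58.01, 63.99)

z-interval (σ known):
z* = 1.960 for 95% confidence

Margin of error = z* · σ/√n = 1.960 · 21.6/√200 = 2.99

CI: (61.0 - 2.99, 61.0 + 2.99) = (58.01, 63.99)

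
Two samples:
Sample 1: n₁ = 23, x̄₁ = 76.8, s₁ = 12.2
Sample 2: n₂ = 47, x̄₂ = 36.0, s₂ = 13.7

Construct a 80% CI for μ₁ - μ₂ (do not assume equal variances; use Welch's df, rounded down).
(36.60, 45.00)

Difference: x̄₁ - x̄₂ = 40.80
SE = √(s₁²/n₁ + s₂²/n₂) = √(12.2²/23 + 13.7²/47) = 3.2349
df = 48.67 → 48 (Welch–Satterthwaite, rounded down)
t* = 1.299

CI: 40.80 ± 1.299 · 3.2349 = 40.80 ± 4.20 = (36.60, 45.00)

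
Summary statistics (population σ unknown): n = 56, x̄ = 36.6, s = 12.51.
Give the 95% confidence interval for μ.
(33.25, 39.95)

t-interval (σ unknown):
df = n - 1 = 55
t* = 2.004 for 95% confidence

Margin of error = t* · s/√n = 2.004 · 12.51/√56 = 3.35

CI: (33.25, 39.95)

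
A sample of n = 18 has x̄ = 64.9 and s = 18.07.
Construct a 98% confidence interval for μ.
(53.97, 75.83)

t-interval (σ unknown):
df = n - 1 = 17
t* = 2.567 for 98% confidence

Margin of error = t* · s/√n = 2.567 · 18.07/√18 = 10.93

CI: (53.97, 75.83)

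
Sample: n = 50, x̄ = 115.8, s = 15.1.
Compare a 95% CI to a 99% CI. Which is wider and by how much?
99% CI is wider by 2.87

df = 49
95% CI: t* = 2.010, (111.51, 120.09), width = 2 · t* · s/√n = 8.58
99% CI: t* = 2.680, (110.08, 121.52), width = 2 · t* · s/√n = 11.45

The 99% CI is wider by 11.45 - 8.58 = 2.87.
Higher confidence requires a wider interval.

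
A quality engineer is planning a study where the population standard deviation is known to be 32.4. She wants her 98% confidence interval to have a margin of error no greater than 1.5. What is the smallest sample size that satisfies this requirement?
n ≥ 2525

For margin E ≤ 1.5:
n ≥ (z* · σ / E)²
n ≥ (2.326 · 32.4 / 1.5)²
n ≥ 2524.22

Minimum n = 2525 (rounding up)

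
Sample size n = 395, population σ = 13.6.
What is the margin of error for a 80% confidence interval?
Margin of error = 0.88

Margin of error = z* · σ/√n
= 1.282 · 13.6/√395
= 1.282 · 13.6/19.8746
= 0.88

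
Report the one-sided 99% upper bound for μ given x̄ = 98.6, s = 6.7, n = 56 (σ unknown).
μ ≤ 100.75

Upper bound (one-sided):
t* = 2.396 (one-sided for 99%)
Upper bound = x̄ + t* · s/√n = 98.6 + 2.396 · 6.7/√56 = 100.75

We are 99% confident that μ ≤ 100.75.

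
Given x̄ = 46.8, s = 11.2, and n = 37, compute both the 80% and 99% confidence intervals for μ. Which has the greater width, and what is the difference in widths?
99% CI is wider by 5.20

df = 36
80% CI: t* = 1.306, (44.40, 49.20), width = 2 · t* · s/√n = 4.81
99% CI: t* = 2.719, (41.79, 51.81), width = 2 · t* · s/√n = 10.01

The 99% CI is wider by 10.01 - 4.81 = 5.20.
Higher confidence requires a wider interval.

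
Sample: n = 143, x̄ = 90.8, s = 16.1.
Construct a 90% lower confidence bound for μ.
μ ≥ 89.07

Lower bound (one-sided):
t* = 1.288 (one-sided for 90%)
Lower bound = x̄ - t* · s/√n = 90.8 - 1.288 · 16.1/√143 = 89.07

We are 90% confident that μ ≥ 89.07.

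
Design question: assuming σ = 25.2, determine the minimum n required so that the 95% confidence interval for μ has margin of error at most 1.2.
n ≥ 1695

For margin E ≤ 1.2:
n ≥ (z* · σ / E)²
n ≥ (1.960 · 25.2 / 1.2)²
n ≥ 1694.15

Minimum n = 1695 (rounding up)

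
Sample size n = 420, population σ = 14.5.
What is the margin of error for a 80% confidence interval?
Margin of error = 0.91

Margin of error = z* · σ/√n
= 1.282 · 14.5/√420
= 1.282 · 14.5/20.4939
= 0.91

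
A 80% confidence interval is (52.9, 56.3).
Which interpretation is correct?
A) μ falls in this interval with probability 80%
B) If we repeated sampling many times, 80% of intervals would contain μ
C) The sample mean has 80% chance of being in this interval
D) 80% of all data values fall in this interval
B

A) Wrong — μ is fixed; the randomness lives in the interval, not in μ.
B) Correct — this is the frequentist long-run coverage interpretation.
C) Wrong — x̄ is observed and sits in the interval by construction.
D) Wrong — a CI is about the parameter μ, not individual data values.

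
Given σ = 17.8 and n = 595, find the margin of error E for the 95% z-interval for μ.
Margin of error = 1.43

Margin of error = z* · σ/√n
= 1.960 · 17.8/√595
= 1.960 · 17.8/24.3926
= 1.43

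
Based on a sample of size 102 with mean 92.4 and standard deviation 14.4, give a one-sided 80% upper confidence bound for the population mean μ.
μ ≤ 93.60

Upper bound (one-sided):
t* = 0.845 (one-sided for 80%)
Upper bound = x̄ + t* · s/√n = 92.4 + 0.845 · 14.4/√102 = 93.60

We are 80% confident that μ ≤ 93.60.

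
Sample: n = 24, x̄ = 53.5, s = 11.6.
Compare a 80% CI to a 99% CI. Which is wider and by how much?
99% CI is wider by 7.04

df = 23
80% CI: t* = 1.319, (50.38, 56.62), width = 2 · t* · s/√n = 6.25
99% CI: t* = 2.807, (46.85, 60.15), width = 2 · t* · s/√n = 13.29

The 99% CI is wider by 13.29 - 6.25 = 7.04.
Higher confidence requires a wider interval.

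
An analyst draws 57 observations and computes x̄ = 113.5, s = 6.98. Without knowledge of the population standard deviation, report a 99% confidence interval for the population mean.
(111.03, 115.97)

t-interval (σ unknown):
df = n - 1 = 56
t* = 2.667 for 99% confidence

Margin of error = t* · s/√n = 2.667 · 6.98/√57 = 2.47

CI: (111.03, 115.97)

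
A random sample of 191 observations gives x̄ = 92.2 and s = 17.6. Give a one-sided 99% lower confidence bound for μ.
μ ≥ 89.21

Lower bound (one-sided):
t* = 2.346 (one-sided for 99%)
Lower bound = x̄ - t* · s/√n = 92.2 - 2.346 · 17.6/√191 = 89.21

We are 99% confident that μ ≥ 89.21.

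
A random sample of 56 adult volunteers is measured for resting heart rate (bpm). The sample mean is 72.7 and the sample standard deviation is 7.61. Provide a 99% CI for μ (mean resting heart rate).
(69.99, 75.41)

t-interval (σ unknown):
df = n - 1 = 55
t* = 2.668 for 99% confidence

Margin of error = t* · s/√n = 2.668 · 7.61/√56 = 2.71

CI: (69.99, 75.41)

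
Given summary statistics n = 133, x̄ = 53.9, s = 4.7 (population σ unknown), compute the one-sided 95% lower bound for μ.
μ ≥ 53.23

Lower bound (one-sided):
t* = 1.656 (one-sided for 95%)
Lower bound = x̄ - t* · s/√n = 53.9 - 1.656 · 4.7/√133 = 53.23

We are 95% confident that μ ≥ 53.23.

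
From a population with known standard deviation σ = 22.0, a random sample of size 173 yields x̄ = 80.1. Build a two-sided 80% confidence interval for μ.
(77.96, 82.24)

z-interval (σ known):
z* = 1.282 for 80% confidence

Margin of error = z* · σ/√n = 1.282 · 22.0/√173 = 2.14

CI: (80.1 - 2.14, 80.1 + 2.14) = (77.96, 82.24)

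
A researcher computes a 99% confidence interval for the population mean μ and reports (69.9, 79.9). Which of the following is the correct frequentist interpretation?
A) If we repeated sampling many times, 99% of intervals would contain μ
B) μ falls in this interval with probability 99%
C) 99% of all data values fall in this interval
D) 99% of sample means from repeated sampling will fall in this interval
A

A) Correct — this is the frequentist long-run coverage interpretation.
B) Wrong — μ is fixed; the randomness lives in the interval, not in μ.
C) Wrong — a CI is about the parameter μ, not individual data values.
D) Wrong — coverage applies to intervals containing μ, not to future x̄ values.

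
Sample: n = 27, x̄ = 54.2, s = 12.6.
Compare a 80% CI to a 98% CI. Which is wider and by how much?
98% CI is wider by 5.64

df = 26
80% CI: t* = 1.315, (51.01, 57.39), width = 2 · t* · s/√n = 6.38
98% CI: t* = 2.479, (48.19, 60.21), width = 2 · t* · s/√n = 12.02

The 98% CI is wider by 12.02 - 6.38 = 5.64.
Higher confidence requires a wider interval.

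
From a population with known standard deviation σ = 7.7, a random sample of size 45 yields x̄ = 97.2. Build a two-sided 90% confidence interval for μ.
(95.31, 99.09)

z-interval (σ known):
z* = 1.645 for 90% confidence

Margin of error = z* · σ/√n = 1.645 · 7.7/√45 = 1.89

CI: (97.2 - 1.89, 97.2 + 1.89) = (95.31, 99.09)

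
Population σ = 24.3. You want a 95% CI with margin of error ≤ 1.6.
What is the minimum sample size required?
n ≥ 887

For margin E ≤ 1.6:
n ≥ (z* · σ / E)²
n ≥ (1.960 · 24.3 / 1.6)²
n ≥ 886.10

Minimum n = 887 (rounding up)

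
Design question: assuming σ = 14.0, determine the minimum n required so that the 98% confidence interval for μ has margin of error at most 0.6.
n ≥ 2946

For margin E ≤ 0.6:
n ≥ (z* · σ / E)²
n ≥ (2.326 · 14.0 / 0.6)²
n ≥ 2945.59

Minimum n = 2946 (rounding up)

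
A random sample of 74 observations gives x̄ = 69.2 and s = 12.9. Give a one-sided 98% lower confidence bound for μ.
μ ≥ 66.06

Lower bound (one-sided):
t* = 2.091 (one-sided for 98%)
Lower bound = x̄ - t* · s/√n = 69.2 - 2.091 · 12.9/√74 = 66.06

We are 98% confident that μ ≥ 66.06.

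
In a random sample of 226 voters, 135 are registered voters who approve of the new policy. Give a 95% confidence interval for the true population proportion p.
(0.533, 0.661)

Proportion CI:
p̂ = 135/226 = 0.59735
SE = √(p̂(1-p̂)/n) = √(0.59735 · 0.40265 / 226) = 0.03262

z* = 1.960
Margin = z* · SE = 1.960 · 0.03262 = 0.0639

CI: 0.59735 ± 0.0639 = (0.533, 0.661)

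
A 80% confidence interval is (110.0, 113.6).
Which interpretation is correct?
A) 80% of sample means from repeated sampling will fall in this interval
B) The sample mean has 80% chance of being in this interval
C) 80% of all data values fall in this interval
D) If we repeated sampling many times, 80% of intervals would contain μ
D

A) Wrong — coverage applies to intervals containing μ, not to future x̄ values.
B) Wrong — x̄ is observed and sits in the interval by construction.
C) Wrong — a CI is about the parameter μ, not individual data values.
D) Correct — this is the frequentist long-run coverage interpretation.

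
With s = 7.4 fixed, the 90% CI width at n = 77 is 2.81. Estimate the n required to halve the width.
n ≈ 308

CI width ∝ 1/√n
To reduce width by factor 2, need √n to grow by 2 → need 2² = 4 times as many samples.

Current: n = 77, width = 2.81
New: n = 308, width ≈ 1.39

Width reduced by factor of 2.81/1.39 = 2.02.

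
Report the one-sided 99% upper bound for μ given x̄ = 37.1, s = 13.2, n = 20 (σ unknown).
μ ≤ 44.59

Upper bound (one-sided):
t* = 2.539 (one-sided for 99%)
Upper bound = x̄ + t* · s/√n = 37.1 + 2.539 · 13.2/√20 = 44.59

We are 99% confident that μ ≤ 44.59.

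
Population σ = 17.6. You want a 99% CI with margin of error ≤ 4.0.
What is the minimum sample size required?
n ≥ 129

For margin E ≤ 4.0:
n ≥ (z* · σ / E)²
n ≥ (2.576 · 17.6 / 4.0)²
n ≥ 128.47

Minimum n = 129 (rounding up)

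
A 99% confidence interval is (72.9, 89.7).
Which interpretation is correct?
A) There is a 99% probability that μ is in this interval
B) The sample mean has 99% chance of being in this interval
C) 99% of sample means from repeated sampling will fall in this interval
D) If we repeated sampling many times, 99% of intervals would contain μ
D

A) Wrong — μ is fixed; the randomness lives in the interval, not in μ.
B) Wrong — x̄ is observed and sits in the interval by construction.
C) Wrong — coverage applies to intervals containing μ, not to future x̄ values.
D) Correct — this is the frequentist long-run coverage interpretation.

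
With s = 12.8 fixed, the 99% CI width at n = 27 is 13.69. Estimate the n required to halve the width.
n ≈ 108

CI width ∝ 1/√n
To reduce width by factor 2, need √n to grow by 2 → need 2² = 4 times as many samples.

Current: n = 27, width = 13.69
New: n = 108, width ≈ 6.46

Width reduced by factor of 13.69/6.46 = 2.12.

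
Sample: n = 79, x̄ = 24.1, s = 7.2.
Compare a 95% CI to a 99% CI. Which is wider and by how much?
99% CI is wider by 1.05

df = 78
95% CI: t* = 1.991, (22.49, 25.71), width = 2 · t* · s/√n = 3.23
99% CI: t* = 2.640, (21.96, 26.24), width = 2 · t* · s/√n = 4.28

The 99% CI is wider by 4.28 - 3.23 = 1.05.
Higher confidence requires a wider interval.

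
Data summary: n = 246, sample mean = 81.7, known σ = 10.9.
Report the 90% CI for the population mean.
(80.56, 82.84)

z-interval (σ known):
z* = 1.645 for 90% confidence

Margin of error = z* · σ/√n = 1.645 · 10.9/√246 = 1.14

CI: (81.7 - 1.14, 81.7 + 1.14) = (80.56, 82.84)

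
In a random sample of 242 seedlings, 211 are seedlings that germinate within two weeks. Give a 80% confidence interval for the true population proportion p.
(0.844, 0.899)

Proportion CI:
p̂ = 211/242 = 0.87190
SE = √(p̂(1-p̂)/n) = √(0.87190 · 0.12810 / 242) = 0.02148

z* = 1.282
Margin = z* · SE = 1.282 · 0.02148 = 0.0275

CI: 0.87190 ± 0.0275 = (0.844, 0.899)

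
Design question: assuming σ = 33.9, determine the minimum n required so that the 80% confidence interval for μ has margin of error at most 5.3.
n ≥ 68

For margin E ≤ 5.3:
n ≥ (z* · σ / E)²
n ≥ (1.282 · 33.9 / 5.3)²
n ≥ 67.24

Minimum n = 68 (rounding up)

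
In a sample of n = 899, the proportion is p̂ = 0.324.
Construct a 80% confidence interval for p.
(0.304, 0.344)

Proportion CI:
SE = √(p̂(1-p̂)/n) = √(0.324 · 0.676 / 899) = 0.01561

z* = 1.282
Margin = z* · SE = 1.282 · 0.01561 = 0.0200

CI: 0.324 ± 0.0200 = (0.304, 0.344)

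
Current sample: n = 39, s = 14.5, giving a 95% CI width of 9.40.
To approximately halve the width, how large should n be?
n ≈ 156

CI width ∝ 1/√n
To reduce width by factor 2, need √n to grow by 2 → need 2² = 4 times as many samples.

Current: n = 39, width = 9.40
New: n = 156, width ≈ 4.59

Width reduced by factor of 9.40/4.59 = 2.05.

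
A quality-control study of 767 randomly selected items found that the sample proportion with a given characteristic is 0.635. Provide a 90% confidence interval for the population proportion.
(0.606, 0.664)

Proportion CI:
SE = √(p̂(1-p̂)/n) = √(0.635 · 0.365 / 767) = 0.01738

z* = 1.645
Margin = z* · SE = 1.645 · 0.01738 = 0.0286

CI: 0.635 ± 0.0286 = (0.606, 0.664)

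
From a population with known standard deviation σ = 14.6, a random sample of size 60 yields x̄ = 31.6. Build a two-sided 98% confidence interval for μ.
(27.22, 35.98)

z-interval (σ known):
z* = 2.326 for 98% confidence

Margin of error = z* · σ/√n = 2.326 · 14.6/√60 = 4.38

CI: (31.6 - 4.38, 31.6 + 4.38) = (27.22, 35.98)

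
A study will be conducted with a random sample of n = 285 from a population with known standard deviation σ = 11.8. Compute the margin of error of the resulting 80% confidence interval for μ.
Margin of error = 0.90

Margin of error = z* · σ/√n
= 1.282 · 11.8/√285
= 1.282 · 11.8/16.8819
= 0.90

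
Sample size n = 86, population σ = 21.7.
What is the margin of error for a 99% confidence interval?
Margin of error = 6.03

Margin of error = z* · σ/√n
= 2.576 · 21.7/√86
= 2.576 · 21.7/9.2736
= 6.03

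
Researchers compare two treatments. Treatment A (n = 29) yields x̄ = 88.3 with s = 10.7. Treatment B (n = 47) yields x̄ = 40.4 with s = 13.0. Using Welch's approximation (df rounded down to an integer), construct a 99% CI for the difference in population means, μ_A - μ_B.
(40.62, 55.18)

Difference: x̄₁ - x̄₂ = 47.90
SE = √(s₁²/n₁ + s₂²/n₂) = √(10.7²/29 + 13.0²/47) = 2.7466
df = 67.93 → 67 (Welch–Satterthwaite, rounded down)
t* = 2.651

CI: 47.90 ± 2.651 · 2.7466 = 47.90 ± 7.28 = (40.62, 55.18)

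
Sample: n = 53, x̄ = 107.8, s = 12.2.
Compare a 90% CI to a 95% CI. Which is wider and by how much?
95% CI is wider by 1.12

df = 52
90% CI: t* = 1.675, (104.99, 110.61), width = 2 · t* · s/√n = 5.61
95% CI: t* = 2.007, (104.44, 111.16), width = 2 · t* · s/√n = 6.73

The 95% CI is wider by 6.73 - 5.61 = 1.12.
Higher confidence requires a wider interval.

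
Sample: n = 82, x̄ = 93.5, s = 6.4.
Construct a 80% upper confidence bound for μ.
μ ≤ 94.10

Upper bound (one-sided):
t* = 0.846 (one-sided for 80%)
Upper bound = x̄ + t* · s/√n = 93.5 + 0.846 · 6.4/√82 = 94.10

We are 80% confident that μ ≤ 94.10.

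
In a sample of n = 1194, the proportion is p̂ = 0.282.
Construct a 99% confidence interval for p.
(0.248, 0.316)

Proportion CI:
SE = √(p̂(1-p̂)/n) = √(0.282 · 0.718 / 1194) = 0.01302

z* = 2.576
Margin = z* · SE = 2.576 · 0.01302 = 0.0335

CI: 0.282 ± 0.0335 = (0.248, 0.316)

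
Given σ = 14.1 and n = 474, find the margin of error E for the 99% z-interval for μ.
Margin of error = 1.67

Margin of error = z* · σ/√n
= 2.576 · 14.1/√474
= 2.576 · 14.1/21.7715
= 1.67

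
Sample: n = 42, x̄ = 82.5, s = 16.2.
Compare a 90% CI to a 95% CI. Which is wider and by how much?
95% CI is wider by 1.69

df = 41
90% CI: t* = 1.683, (78.29, 86.71), width = 2 · t* · s/√n = 8.41
95% CI: t* = 2.020, (77.45, 87.55), width = 2 · t* · s/√n = 10.10

The 95% CI is wider by 10.10 - 8.41 = 1.69.
Higher confidence requires a wider interval.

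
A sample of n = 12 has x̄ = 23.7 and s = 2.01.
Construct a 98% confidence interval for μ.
(22.12, 25.28)

t-interval (σ unknown):
df = n - 1 = 11
t* = 2.718 for 98% confidence

Margin of error = t* · s/√n = 2.718 · 2.01/√12 = 1.58

CI: (22.12, 25.28)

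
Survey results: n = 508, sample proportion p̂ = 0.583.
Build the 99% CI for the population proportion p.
(0.527, 0.639)

Proportion CI:
SE = √(p̂(1-p̂)/n) = √(0.583 · 0.417 / 508) = 0.02188

z* = 2.576
Margin = z* · SE = 2.576 · 0.02188 = 0.0564

CI: 0.583 ± 0.0564 = (0.527, 0.639)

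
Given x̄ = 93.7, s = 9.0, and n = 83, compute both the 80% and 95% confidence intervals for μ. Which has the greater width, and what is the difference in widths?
95% CI is wider by 1.38

df = 82
80% CI: t* = 1.292, (92.42, 94.98), width = 2 · t* · s/√n = 2.55
95% CI: t* = 1.989, (91.74, 95.66), width = 2 · t* · s/√n = 3.93

The 95% CI is wider by 3.93 - 2.55 = 1.38.
Higher confidence requires a wider interval.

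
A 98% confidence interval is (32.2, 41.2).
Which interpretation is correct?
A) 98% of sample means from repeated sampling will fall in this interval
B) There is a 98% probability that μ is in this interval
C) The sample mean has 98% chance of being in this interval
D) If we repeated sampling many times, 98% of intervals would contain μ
D

A) Wrong — coverage applies to intervals containing μ, not to future x̄ values.
B) Wrong — μ is fixed; the randomness lives in the interval, not in μ.
C) Wrong — x̄ is observed and sits in the interval by construction.
D) Correct — this is the frequentist long-run coverage interpretation.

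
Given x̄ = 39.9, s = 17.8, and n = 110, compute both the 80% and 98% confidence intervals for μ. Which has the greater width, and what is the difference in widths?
98% CI is wider by 3.63

df = 109
80% CI: t* = 1.289, (37.71, 42.09), width = 2 · t* · s/√n = 4.38
98% CI: t* = 2.361, (35.89, 43.91), width = 2 · t* · s/√n = 8.01

The 98% CI is wider by 8.01 - 4.38 = 3.63.
Higher confidence requires a wider interval.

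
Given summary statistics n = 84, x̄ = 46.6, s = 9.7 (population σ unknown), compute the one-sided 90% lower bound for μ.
μ ≥ 45.23

Lower bound (one-sided):
t* = 1.292 (one-sided for 90%)
Lower bound = x̄ - t* · s/√n = 46.6 - 1.292 · 9.7/√84 = 45.23

We are 90% confident that μ ≥ 45.23.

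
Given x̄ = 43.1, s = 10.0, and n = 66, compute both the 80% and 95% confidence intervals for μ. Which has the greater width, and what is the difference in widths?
95% CI is wider by 1.73

df = 65
80% CI: t* = 1.295, (41.51, 44.69), width = 2 · t* · s/√n = 3.19
95% CI: t* = 1.997, (40.64, 45.56), width = 2 · t* · s/√n = 4.92

The 95% CI is wider by 4.92 - 3.19 = 1.73.
Higher confidence requires a wider interval.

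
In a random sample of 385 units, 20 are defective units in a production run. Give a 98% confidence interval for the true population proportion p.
(0.026, 0.078)

Proportion CI:
p̂ = 20/385 = 0.05195
SE = √(p̂(1-p̂)/n) = √(0.05195 · 0.94805 / 385) = 0.01131

z* = 2.326
Margin = z* · SE = 2.326 · 0.01131 = 0.0263

CI: 0.05195 ± 0.0263 = (0.026, 0.078)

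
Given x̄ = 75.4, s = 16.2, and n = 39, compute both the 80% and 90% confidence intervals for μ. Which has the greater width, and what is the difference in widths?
90% CI is wider by 1.98

df = 38
80% CI: t* = 1.304, (72.02, 78.78), width = 2 · t* · s/√n = 6.77
90% CI: t* = 1.686, (71.03, 79.77), width = 2 · t* · s/√n = 8.75

The 90% CI is wider by 8.75 - 6.77 = 1.98.
Higher confidence requires a wider interval.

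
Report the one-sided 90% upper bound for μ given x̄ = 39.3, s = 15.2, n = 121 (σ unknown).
μ ≤ 41.08

Upper bound (one-sided):
t* = 1.289 (one-sided for 90%)
Upper bound = x̄ + t* · s/√n = 39.3 + 1.289 · 15.2/√121 = 41.08

We are 90% confident that μ ≤ 41.08.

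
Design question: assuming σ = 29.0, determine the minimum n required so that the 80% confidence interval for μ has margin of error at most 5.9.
n ≥ 40

For margin E ≤ 5.9:
n ≥ (z* · σ / E)²
n ≥ (1.282 · 29.0 / 5.9)²
n ≥ 39.71

Minimum n = 40 (rounding up)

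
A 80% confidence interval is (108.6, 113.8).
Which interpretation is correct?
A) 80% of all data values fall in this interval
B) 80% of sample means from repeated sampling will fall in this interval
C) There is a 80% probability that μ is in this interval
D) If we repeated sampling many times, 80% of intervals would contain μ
D

A) Wrong — a CI is about the parameter μ, not individual data values.
B) Wrong — coverage applies to intervals containing μ, not to future x̄ values.
C) Wrong — μ is fixed; the randomness lives in the interval, not in μ.
D) Correct — this is the frequentist long-run coverage interpretation.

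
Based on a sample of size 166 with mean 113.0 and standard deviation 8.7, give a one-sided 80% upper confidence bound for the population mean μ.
μ ≤ 113.57

Upper bound (one-sided):
t* = 0.844 (one-sided for 80%)
Upper bound = x̄ + t* · s/√n = 113.0 + 0.844 · 8.7/√166 = 113.57

We are 80% confident that μ ≤ 113.57.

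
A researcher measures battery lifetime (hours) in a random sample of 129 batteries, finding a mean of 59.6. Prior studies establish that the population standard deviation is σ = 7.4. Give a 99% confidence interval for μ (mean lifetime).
(57.92, 61.28)

z-interval (σ known):
z* = 2.576 for 99% confidence

Margin of error = z* · σ/√n = 2.576 · 7.4/√129 = 1.68

CI: (59.6 - 1.68, 59.6 + 1.68) = (57.92, 61.28)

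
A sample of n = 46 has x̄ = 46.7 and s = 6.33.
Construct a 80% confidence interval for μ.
(45.49, 47.91)

t-interval (σ unknown):
df = n - 1 = 45
t* = 1.301 for 80% confidence

Margin of error = t* · s/√n = 1.301 · 6.33/√46 = 1.21

CI: (45.49, 47.91)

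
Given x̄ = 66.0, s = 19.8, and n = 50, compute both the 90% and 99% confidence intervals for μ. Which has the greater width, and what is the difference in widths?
99% CI is wider by 5.62

df = 49
90% CI: t* = 1.677, (61.30, 70.70), width = 2 · t* · s/√n = 9.39
99% CI: t* = 2.680, (58.50, 73.50), width = 2 · t* · s/√n = 15.01

The 99% CI is wider by 15.01 - 9.39 = 5.62.
Higher confidence requires a wider interval.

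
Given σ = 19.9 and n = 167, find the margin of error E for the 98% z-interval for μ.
Margin of error = 3.58

Margin of error = z* · σ/√n
= 2.326 · 19.9/√167
= 2.326 · 19.9/12.9228
= 3.58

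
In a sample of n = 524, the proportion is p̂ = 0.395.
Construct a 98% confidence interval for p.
(0.345, 0.445)

Proportion CI:
SE = √(p̂(1-p̂)/n) = √(0.395 · 0.605 / 524) = 0.02136

z* = 2.326
Margin = z* · SE = 2.326 · 0.02136 = 0.0497

CI: 0.395 ± 0.0497 = (0.345, 0.445)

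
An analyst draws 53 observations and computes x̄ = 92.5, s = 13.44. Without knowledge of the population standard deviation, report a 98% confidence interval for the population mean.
(88.07, 96.93)

t-interval (σ unknown):
df = n - 1 = 52
t* = 2.400 for 98% confidence

Margin of error = t* · s/√n = 2.400 · 13.44/√53 = 4.43

CI: (88.07, 96.93)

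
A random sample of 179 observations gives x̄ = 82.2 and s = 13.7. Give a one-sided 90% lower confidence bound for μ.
μ ≥ 80.88

Lower bound (one-sided):
t* = 1.286 (one-sided for 90%)
Lower bound = x̄ - t* · s/√n = 82.2 - 1.286 · 13.7/√179 = 80.88

We are 90% confident that μ ≥ 80.88.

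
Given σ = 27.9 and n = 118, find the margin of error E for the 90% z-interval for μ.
Margin of error = 4.23

Margin of error = z* · σ/√n
= 1.645 · 27.9/√118
= 1.645 · 27.9/10.8628
= 4.23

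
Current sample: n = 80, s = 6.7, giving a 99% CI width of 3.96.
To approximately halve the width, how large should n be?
n ≈ 320

CI width ∝ 1/√n
To reduce width by factor 2, need √n to grow by 2 → need 2² = 4 times as many samples.

Current: n = 80, width = 3.96
New: n = 320, width ≈ 1.94

Width reduced by factor of 3.96/1.94 = 2.04.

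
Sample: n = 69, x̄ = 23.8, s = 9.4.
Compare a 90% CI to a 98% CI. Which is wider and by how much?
98% CI is wider by 1.61

df = 68
90% CI: t* = 1.668, (21.91, 25.69), width = 2 · t* · s/√n = 3.78
98% CI: t* = 2.382, (21.10, 26.50), width = 2 · t* · s/√n = 5.39

The 98% CI is wider by 5.39 - 3.78 = 1.61.
Higher confidence requires a wider interval.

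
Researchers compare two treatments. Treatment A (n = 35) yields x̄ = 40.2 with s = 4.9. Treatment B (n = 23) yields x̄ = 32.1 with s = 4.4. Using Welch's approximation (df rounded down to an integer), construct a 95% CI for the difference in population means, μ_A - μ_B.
(5.62, 10.58)

Difference: x̄₁ - x̄₂ = 8.10
SE = √(s₁²/n₁ + s₂²/n₂) = √(4.9²/35 + 4.4²/23) = 1.2360
df = 50.69 → 50 (Welch–Satterthwaite, rounded down)
t* = 2.009

CI: 8.10 ± 2.009 · 1.2360 = 8.10 ± 2.48 = (5.62, 10.58)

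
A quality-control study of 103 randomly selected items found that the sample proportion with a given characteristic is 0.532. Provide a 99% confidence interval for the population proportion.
(0.405, 0.659)

Proportion CI:
SE = √(p̂(1-p̂)/n) = √(0.532 · 0.468 / 103) = 0.04917

z* = 2.576
Margin = z* · SE = 2.576 · 0.04917 = 0.1267

CI: 0.532 ± 0.1267 = (0.405, 0.659)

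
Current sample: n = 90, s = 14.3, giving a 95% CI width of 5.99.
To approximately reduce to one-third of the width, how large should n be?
n ≈ 810

CI width ∝ 1/√n
To reduce width by factor 3, need √n to grow by 3 → need 3² = 9 times as many samples.

Current: n = 90, width = 5.99
New: n = 810, width ≈ 1.97

Width reduced by factor of 5.99/1.97 = 3.04.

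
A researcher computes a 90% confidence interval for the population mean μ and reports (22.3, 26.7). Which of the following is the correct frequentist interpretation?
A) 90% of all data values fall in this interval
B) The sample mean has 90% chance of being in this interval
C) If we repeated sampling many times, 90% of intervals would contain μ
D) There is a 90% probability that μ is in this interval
C

A) Wrong — a CI is about the parameter μ, not individual data values.
B) Wrong — x̄ is observed and sits in the interval by construction.
C) Correct — this is the frequentist long-run coverage interpretation.
D) Wrong — μ is fixed; the randomness lives in the interval, not in μ.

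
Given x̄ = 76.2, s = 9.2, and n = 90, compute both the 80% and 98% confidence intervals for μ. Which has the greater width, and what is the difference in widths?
98% CI is wider by 2.09

df = 89
80% CI: t* = 1.291, (74.95, 77.45), width = 2 · t* · s/√n = 2.50
98% CI: t* = 2.369, (73.90, 78.50), width = 2 · t* · s/√n = 4.59

The 98% CI is wider by 4.59 - 2.50 = 2.09.
Higher confidence requires a wider interval.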